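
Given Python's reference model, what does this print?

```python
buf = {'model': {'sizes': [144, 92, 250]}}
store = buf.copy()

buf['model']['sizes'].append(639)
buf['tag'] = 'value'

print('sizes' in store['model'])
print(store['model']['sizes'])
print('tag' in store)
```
True
[144, 92, 250, 639]
False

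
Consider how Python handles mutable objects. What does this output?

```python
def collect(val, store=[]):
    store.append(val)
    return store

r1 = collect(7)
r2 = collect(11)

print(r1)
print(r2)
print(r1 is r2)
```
[7, 11]
[7, 11]
True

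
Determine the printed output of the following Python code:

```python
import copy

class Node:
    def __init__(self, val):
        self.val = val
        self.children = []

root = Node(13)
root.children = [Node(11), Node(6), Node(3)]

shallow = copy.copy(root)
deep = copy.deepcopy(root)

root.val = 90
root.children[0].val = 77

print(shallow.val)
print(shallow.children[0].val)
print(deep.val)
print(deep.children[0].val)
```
13
77
13
11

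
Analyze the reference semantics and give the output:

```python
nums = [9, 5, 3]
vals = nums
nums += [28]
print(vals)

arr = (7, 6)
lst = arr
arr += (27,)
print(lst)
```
[9, 5, 3, 28]
(7, 6)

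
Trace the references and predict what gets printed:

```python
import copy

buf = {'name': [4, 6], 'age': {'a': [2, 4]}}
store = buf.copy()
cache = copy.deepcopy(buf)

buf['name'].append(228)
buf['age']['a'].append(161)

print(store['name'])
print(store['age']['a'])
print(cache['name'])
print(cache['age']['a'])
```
[4, 6, 228]
[2, 4, 161]
[4, 6]
[2, 4]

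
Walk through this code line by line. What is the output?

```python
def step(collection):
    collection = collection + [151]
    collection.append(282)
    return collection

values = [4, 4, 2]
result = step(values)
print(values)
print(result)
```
[4, 4, 2]
[4, 4, 2, 151, 282]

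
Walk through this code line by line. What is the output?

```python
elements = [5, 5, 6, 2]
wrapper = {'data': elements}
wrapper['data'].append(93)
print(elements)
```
[5, 5, 6, 2, 93]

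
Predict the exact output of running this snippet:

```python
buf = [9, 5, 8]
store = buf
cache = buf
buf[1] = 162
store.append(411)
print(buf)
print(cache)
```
[9, 162, 8, 411]
[9, 162, 8, 411]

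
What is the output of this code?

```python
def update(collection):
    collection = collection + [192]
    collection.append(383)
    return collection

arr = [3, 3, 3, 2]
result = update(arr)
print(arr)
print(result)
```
[3, 3, 3, 2]
[3, 3, 3, 2, 192, 383]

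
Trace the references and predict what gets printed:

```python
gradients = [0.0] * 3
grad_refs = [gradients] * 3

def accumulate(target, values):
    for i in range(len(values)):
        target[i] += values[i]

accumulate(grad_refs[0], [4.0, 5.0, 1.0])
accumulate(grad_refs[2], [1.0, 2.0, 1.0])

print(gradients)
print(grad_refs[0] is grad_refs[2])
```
[5.0, 7.0, 2.0]
True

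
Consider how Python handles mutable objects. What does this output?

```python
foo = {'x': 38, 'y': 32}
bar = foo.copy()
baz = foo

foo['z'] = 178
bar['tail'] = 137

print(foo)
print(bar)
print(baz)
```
{'x': 38, 'y': 32, 'z': 178}
{'x': 38, 'y': 32, 'tail': 137}
{'x': 38, 'y': 32, 'z': 178}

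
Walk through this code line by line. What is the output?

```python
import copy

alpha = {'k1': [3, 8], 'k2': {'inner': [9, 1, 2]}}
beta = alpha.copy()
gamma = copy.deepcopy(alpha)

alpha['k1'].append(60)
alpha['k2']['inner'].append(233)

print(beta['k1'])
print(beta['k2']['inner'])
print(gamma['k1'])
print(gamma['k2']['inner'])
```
[3, 8, 60]
[9, 1, 2, 233]
[3, 8]
[9, 1, 2]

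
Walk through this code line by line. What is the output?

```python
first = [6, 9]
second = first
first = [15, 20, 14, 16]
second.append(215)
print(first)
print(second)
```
[15, 20, 14, 16]
[6, 9, 215]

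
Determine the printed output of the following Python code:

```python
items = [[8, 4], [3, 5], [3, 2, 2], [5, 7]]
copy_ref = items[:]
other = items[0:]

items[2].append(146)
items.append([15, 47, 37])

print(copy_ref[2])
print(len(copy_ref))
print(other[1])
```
[3, 2, 2, 146]
4
[3, 5]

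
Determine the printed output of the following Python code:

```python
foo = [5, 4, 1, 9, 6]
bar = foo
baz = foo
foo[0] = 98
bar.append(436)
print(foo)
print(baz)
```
[98, 4, 1, 9, 6, 436]
[98, 4, 1, 9, 6, 436]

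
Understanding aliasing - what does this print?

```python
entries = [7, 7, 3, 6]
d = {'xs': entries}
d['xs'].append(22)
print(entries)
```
[7, 7, 3, 6, 22]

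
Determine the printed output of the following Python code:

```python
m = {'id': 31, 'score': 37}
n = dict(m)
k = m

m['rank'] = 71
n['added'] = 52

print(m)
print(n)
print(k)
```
{'id': 31, 'score': 37, 'rank': 71}
{'id': 31, 'score': 37, 'added': 52}
{'id': 31, 'score': 37, 'rank': 71}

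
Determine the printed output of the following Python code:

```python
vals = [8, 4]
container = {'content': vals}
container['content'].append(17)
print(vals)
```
[8, 4, 17]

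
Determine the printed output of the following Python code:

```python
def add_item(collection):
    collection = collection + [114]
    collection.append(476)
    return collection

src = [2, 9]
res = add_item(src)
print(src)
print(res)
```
[2, 9]
[2, 9, 114, 476]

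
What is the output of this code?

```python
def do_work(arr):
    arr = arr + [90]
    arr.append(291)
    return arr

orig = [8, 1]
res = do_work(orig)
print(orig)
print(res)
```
[8, 1]
[8, 1, 90, 291]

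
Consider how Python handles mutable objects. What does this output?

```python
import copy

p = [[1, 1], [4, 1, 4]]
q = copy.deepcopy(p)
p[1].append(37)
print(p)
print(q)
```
[[1, 1], [4, 1, 4, 37]]
[[1, 1], [4, 1, 4]]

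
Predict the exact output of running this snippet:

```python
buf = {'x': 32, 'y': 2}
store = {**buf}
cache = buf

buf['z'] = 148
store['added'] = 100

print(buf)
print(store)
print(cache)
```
{'x': 32, 'y': 2, 'z': 148}
{'x': 32, 'y': 2, 'added': 100}
{'x': 32, 'y': 2, 'z': 148}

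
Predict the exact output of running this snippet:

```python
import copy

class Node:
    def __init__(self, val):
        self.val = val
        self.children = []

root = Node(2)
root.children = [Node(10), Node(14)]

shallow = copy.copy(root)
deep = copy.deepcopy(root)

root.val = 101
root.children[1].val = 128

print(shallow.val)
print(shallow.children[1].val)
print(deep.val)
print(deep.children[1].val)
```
2
128
2
14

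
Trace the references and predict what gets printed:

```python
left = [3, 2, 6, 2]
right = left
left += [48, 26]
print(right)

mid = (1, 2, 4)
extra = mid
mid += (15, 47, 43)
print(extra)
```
[3, 2, 6, 2, 48, 26]
(1, 2, 4)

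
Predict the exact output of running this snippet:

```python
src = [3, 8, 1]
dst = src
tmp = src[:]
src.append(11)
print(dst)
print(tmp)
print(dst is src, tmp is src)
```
[3, 8, 1, 11]
[3, 8, 1]
True False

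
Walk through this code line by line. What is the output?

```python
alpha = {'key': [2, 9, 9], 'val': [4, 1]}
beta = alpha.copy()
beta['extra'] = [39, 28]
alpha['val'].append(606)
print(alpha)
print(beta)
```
{'key': [2, 9, 9], 'val': [4, 1, 606]}
{'key': [2, 9, 9], 'val': [4, 1, 606], 'extra': [39, 28]}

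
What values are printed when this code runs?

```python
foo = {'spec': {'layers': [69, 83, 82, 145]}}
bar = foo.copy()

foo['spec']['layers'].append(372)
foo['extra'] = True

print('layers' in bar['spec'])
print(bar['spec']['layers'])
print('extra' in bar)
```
True
[69, 83, 82, 145, 372]
False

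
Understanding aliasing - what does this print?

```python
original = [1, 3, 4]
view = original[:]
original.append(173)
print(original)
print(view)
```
[1, 3, 4, 173]
[1, 3, 4]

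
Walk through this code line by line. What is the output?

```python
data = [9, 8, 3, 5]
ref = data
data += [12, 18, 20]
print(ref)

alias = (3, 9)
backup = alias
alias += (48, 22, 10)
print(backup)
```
[9, 8, 3, 5, 12, 18, 20]
(3, 9)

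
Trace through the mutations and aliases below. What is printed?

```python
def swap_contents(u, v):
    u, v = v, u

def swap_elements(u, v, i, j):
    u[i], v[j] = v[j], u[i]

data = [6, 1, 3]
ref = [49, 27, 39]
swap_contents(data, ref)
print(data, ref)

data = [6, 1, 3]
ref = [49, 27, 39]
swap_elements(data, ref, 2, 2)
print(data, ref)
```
[6, 1, 3] [49, 27, 39]
[6, 1, 39] [49, 27, 3]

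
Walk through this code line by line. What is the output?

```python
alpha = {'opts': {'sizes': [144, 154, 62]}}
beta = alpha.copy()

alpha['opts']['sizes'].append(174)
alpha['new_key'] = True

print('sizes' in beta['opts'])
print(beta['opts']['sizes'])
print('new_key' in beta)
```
True
[144, 154, 62, 174]
False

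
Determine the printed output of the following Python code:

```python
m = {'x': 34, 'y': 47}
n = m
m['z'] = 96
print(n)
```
{'x': 34, 'y': 47, 'z': 96}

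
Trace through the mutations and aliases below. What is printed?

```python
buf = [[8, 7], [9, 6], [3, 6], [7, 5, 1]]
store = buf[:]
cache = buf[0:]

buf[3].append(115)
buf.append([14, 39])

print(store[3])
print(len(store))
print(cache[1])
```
[7, 5, 1, 115]
4
[9, 6]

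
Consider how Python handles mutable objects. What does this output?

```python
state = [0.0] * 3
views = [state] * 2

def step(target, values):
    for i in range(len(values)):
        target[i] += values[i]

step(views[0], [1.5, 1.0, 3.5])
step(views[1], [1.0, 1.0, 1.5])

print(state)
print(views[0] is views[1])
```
[2.5, 2.0, 5.0]
True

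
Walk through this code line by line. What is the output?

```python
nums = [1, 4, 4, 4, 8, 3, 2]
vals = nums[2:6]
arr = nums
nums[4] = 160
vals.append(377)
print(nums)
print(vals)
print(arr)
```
[1, 4, 4, 4, 160, 3, 2]
[4, 4, 8, 3, 377]
[1, 4, 4, 4, 160, 3, 2]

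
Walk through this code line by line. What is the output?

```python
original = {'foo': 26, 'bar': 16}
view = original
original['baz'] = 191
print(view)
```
{'foo': 26, 'bar': 16, 'baz': 191}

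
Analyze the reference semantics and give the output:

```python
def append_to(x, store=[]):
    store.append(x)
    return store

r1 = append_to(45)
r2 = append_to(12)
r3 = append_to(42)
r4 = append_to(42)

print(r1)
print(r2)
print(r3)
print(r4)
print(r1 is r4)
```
[45, 12, 42, 42]
[45, 12, 42, 42]
[45, 12, 42, 42]
[45, 12, 42, 42]
True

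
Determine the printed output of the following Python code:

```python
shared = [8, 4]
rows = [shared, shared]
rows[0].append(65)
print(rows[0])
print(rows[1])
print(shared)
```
[8, 4, 65]
[8, 4, 65]
[8, 4, 65]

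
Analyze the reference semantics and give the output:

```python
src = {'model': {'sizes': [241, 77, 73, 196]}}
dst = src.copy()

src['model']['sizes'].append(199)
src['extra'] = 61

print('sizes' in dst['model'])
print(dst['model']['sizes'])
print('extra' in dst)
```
True
[241, 77, 73, 196, 199]
False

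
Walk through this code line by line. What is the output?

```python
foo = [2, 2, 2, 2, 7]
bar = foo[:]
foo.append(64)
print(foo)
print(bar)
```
[2, 2, 2, 2, 7, 64]
[2, 2, 2, 2, 7]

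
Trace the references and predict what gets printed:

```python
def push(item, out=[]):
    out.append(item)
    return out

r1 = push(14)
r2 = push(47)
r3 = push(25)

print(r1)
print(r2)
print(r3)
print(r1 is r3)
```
[14, 47, 25]
[14, 47, 25]
[14, 47, 25]
True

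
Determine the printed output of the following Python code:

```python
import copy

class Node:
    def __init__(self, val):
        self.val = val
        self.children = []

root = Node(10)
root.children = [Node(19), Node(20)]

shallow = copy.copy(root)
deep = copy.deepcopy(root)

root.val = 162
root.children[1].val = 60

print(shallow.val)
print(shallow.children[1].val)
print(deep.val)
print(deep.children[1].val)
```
10
60
10
20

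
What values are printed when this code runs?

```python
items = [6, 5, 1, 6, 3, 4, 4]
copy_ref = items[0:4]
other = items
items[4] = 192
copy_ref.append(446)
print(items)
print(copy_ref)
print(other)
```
[6, 5, 1, 6, 192, 4, 4]
[6, 5, 1, 6, 446]
[6, 5, 1, 6, 192, 4, 4]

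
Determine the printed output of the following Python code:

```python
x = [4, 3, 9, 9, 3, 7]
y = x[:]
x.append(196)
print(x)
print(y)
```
[4, 3, 9, 9, 3, 7, 196]
[4, 3, 9, 9, 3, 7]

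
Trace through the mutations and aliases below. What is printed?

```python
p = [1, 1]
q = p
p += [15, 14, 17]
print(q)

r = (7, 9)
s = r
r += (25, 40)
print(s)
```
[1, 1, 15, 14, 17]
(7, 9)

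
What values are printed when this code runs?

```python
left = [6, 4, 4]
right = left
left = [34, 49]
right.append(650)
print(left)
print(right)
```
[34, 49]
[6, 4, 4, 650]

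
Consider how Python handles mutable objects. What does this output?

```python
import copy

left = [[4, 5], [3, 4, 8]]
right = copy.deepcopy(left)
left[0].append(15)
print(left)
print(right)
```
[[4, 5, 15], [3, 4, 8]]
[[4, 5], [3, 4, 8]]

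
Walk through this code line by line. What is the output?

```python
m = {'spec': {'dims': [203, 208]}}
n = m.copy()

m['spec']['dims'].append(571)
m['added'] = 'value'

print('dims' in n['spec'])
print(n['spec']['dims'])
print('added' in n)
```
True
[203, 208, 571]
False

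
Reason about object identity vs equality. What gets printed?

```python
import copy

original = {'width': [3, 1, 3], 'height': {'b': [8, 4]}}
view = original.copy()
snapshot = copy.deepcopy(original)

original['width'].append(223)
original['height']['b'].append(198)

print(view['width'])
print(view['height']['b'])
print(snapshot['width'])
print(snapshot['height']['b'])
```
[3, 1, 3, 223]
[8, 4, 198]
[3, 1, 3]
[8, 4]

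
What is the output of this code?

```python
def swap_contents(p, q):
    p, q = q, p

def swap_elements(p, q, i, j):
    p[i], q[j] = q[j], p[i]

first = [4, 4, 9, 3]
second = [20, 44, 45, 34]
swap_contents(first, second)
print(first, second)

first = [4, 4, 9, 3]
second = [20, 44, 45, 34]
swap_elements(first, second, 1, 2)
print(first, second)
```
[4, 4, 9, 3] [20, 44, 45, 34]
[4, 45, 9, 3] [20, 44, 4, 34]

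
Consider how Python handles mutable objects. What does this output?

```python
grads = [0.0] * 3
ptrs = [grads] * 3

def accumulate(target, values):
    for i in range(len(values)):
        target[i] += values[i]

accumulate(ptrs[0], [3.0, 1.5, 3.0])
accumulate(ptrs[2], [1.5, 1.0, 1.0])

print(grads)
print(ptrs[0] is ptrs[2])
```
[4.5, 2.5, 4.0]
True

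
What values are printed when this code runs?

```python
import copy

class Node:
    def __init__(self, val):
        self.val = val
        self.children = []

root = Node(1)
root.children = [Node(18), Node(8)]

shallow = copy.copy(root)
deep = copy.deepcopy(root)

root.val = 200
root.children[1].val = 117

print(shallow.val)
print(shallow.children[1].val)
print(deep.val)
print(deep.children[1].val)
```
1
117
1
8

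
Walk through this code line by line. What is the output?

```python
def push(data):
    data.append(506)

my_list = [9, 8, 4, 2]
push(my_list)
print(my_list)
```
[9, 8, 4, 2, 506]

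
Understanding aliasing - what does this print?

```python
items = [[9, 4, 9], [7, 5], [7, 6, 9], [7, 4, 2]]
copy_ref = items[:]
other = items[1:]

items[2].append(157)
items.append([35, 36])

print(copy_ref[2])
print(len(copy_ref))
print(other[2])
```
[7, 6, 9, 157]
4
[7, 4, 2]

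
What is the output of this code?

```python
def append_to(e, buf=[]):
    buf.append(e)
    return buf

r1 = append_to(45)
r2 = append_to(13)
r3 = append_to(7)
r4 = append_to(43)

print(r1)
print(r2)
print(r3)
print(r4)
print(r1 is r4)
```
[45, 13, 7, 43]
[45, 13, 7, 43]
[45, 13, 7, 43]
[45, 13, 7, 43]
True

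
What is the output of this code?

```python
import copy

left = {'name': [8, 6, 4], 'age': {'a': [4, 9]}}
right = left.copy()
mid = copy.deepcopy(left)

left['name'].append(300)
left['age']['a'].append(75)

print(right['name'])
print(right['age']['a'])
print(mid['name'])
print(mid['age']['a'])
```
[8, 6, 4, 300]
[4, 9, 75]
[8, 6, 4]
[4, 9]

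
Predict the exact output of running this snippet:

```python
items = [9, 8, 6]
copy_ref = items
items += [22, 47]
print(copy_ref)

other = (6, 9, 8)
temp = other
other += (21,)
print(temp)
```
[9, 8, 6, 22, 47]
(6, 9, 8)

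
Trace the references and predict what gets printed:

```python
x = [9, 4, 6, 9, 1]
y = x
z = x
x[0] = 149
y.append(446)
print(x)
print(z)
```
[149, 4, 6, 9, 1, 446]
[149, 4, 6, 9, 1, 446]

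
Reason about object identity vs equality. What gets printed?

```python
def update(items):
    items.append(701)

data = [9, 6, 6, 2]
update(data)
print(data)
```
[9, 6, 6, 2, 701]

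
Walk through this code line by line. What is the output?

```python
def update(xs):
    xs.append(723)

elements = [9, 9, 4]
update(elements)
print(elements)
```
[9, 9, 4, 723]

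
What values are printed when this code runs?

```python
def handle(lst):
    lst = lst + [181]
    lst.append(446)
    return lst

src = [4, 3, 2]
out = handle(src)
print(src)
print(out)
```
[4, 3, 2]
[4, 3, 2, 181, 446]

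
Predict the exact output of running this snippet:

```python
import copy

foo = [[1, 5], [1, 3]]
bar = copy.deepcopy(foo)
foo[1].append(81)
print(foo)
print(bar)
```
[[1, 5], [1, 3, 81]]
[[1, 5], [1, 3]]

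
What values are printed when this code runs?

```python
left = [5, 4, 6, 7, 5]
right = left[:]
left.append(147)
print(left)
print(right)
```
[5, 4, 6, 7, 5, 147]
[5, 4, 6, 7, 5]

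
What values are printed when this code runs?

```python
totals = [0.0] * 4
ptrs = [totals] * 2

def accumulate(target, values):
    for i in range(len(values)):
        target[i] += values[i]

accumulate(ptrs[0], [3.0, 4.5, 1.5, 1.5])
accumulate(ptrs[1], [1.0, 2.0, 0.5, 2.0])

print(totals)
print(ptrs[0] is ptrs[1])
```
[4.0, 6.5, 2.0, 3.5]
True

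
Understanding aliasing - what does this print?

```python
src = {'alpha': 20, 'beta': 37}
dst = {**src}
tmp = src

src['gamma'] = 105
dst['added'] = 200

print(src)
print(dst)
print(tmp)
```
{'alpha': 20, 'beta': 37, 'gamma': 105}
{'alpha': 20, 'beta': 37, 'added': 200}
{'alpha': 20, 'beta': 37, 'gamma': 105}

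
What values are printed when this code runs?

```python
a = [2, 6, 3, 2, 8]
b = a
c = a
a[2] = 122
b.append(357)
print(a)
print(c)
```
[2, 6, 122, 2, 8, 357]
[2, 6, 122, 2, 8, 357]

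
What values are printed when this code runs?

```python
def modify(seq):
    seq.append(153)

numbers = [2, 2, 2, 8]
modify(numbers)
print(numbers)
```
[2, 2, 2, 8, 153]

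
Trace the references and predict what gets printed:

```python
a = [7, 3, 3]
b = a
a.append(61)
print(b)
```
[7, 3, 3, 61]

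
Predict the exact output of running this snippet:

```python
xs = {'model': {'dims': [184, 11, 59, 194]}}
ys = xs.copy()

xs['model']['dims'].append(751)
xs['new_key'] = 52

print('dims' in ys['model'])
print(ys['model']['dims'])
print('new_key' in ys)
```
True
[184, 11, 59, 194, 751]
False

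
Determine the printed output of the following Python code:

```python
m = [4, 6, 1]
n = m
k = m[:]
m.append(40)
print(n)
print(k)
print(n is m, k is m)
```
[4, 6, 1, 40]
[4, 6, 1]
True False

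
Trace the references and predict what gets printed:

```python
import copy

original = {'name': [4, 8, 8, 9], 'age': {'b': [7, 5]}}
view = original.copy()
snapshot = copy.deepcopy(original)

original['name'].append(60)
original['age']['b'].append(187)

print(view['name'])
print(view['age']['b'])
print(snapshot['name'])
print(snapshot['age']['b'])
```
[4, 8, 8, 9, 60]
[7, 5, 187]
[4, 8, 8, 9]
[7, 5]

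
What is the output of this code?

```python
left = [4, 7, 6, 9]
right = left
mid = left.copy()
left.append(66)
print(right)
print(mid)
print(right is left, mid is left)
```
[4, 7, 6, 9, 66]
[4, 7, 6, 9]
True False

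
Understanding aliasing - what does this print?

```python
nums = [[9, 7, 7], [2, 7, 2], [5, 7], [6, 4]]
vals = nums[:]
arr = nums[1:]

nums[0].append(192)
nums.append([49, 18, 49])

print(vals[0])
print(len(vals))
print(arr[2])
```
[9, 7, 7, 192]
4
[6, 4]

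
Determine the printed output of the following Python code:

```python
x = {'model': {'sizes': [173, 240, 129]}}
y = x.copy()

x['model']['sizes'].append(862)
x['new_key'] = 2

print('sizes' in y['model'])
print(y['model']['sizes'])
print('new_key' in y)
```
True
[173, 240, 129, 862]
False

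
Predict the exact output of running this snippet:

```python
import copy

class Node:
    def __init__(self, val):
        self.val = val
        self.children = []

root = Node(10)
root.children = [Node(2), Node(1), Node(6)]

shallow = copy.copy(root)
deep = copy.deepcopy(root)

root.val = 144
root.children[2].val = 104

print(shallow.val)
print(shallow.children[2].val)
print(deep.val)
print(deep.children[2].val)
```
10
104
10
6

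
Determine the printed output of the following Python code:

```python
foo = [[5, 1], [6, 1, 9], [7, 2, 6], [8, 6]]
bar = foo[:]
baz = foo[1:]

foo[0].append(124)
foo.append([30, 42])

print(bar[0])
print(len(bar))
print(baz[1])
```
[5, 1, 124]
4
[7, 2, 6]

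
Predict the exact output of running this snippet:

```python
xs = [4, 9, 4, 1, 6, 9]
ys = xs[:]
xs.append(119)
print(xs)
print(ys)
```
[4, 9, 4, 1, 6, 9, 119]
[4, 9, 4, 1, 6, 9]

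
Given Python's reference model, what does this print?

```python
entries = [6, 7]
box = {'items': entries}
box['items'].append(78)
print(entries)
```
[6, 7, 78]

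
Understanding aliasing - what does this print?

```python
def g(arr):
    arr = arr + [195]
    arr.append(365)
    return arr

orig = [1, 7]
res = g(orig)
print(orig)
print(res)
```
[1, 7]
[1, 7, 195, 365]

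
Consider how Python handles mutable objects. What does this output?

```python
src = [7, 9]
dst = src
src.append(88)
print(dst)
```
[7, 9, 88]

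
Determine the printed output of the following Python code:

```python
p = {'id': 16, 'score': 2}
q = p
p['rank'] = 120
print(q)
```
{'id': 16, 'score': 2, 'rank': 120}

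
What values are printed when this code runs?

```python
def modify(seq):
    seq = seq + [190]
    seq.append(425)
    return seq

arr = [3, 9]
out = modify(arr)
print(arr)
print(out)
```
[3, 9]
[3, 9, 190, 425]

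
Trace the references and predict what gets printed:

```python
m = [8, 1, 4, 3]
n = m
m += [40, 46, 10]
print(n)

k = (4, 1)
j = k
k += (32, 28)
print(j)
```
[8, 1, 4, 3, 40, 46, 10]
(4, 1)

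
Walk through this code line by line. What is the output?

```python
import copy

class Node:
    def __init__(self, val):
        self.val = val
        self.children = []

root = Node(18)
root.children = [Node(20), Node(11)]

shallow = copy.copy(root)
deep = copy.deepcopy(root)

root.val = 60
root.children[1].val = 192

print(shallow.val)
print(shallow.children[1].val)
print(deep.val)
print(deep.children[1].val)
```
18
192
18
11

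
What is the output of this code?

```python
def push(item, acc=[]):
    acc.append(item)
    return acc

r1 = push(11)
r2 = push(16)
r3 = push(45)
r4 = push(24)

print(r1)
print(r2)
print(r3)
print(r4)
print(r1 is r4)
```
[11, 16, 45, 24]
[11, 16, 45, 24]
[11, 16, 45, 24]
[11, 16, 45, 24]
True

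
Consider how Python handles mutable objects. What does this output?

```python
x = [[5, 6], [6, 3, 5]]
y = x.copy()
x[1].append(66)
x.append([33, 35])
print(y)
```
[[5, 6], [6, 3, 5, 66]]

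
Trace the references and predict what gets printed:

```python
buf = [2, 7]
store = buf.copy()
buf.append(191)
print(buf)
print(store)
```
[2, 7, 191]
[2, 7]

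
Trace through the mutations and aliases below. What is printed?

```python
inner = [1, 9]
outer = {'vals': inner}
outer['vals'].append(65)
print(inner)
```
[1, 9, 65]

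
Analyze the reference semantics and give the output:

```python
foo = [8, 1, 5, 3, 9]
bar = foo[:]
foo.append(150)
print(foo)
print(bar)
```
[8, 1, 5, 3, 9, 150]
[8, 1, 5, 3, 9]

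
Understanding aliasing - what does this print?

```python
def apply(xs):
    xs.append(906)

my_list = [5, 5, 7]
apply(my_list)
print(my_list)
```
[5, 5, 7, 906]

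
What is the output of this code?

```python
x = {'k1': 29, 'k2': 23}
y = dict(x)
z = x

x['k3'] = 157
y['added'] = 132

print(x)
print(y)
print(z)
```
{'k1': 29, 'k2': 23, 'k3': 157}
{'k1': 29, 'k2': 23, 'added': 132}
{'k1': 29, 'k2': 23, 'k3': 157}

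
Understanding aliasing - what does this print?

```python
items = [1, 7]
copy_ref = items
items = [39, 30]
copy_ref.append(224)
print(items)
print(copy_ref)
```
[39, 30]
[1, 7, 224]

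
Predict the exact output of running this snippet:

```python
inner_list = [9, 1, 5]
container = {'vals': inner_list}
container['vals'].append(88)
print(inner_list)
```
[9, 1, 5, 88]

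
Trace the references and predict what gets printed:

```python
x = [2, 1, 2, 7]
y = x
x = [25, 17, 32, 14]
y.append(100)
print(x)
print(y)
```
[25, 17, 32, 14]
[2, 1, 2, 7, 100]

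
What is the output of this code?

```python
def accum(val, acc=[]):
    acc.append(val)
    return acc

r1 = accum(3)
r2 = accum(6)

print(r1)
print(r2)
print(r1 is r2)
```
[3, 6]
[3, 6]
True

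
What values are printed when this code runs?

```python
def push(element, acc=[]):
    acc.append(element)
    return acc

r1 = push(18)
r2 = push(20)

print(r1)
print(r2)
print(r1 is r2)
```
[18, 20]
[18, 20]
True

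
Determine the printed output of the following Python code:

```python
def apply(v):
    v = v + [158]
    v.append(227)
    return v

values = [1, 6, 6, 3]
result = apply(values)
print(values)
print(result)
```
[1, 6, 6, 3]
[1, 6, 6, 3, 158, 227]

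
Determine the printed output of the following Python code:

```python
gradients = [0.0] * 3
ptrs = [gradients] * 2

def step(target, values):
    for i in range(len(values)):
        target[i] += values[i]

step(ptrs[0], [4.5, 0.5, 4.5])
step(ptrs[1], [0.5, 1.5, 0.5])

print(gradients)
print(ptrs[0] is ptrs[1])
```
[5.0, 2.0, 5.0]
True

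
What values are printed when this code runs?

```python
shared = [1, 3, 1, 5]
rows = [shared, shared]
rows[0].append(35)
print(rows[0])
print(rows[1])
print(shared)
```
[1, 3, 1, 5, 35]
[1, 3, 1, 5, 35]
[1, 3, 1, 5, 35]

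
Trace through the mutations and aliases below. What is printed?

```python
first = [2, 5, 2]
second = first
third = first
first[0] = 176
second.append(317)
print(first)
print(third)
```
[176, 5, 2, 317]
[176, 5, 2, 317]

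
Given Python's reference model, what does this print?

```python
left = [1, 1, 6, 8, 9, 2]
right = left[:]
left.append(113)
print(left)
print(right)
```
[1, 1, 6, 8, 9, 2, 113]
[1, 1, 6, 8, 9, 2]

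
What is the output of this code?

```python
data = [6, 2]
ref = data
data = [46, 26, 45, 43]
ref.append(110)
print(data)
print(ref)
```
[46, 26, 45, 43]
[6, 2, 110]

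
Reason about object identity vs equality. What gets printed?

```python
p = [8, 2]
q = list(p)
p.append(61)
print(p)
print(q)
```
[8, 2, 61]
[8, 2]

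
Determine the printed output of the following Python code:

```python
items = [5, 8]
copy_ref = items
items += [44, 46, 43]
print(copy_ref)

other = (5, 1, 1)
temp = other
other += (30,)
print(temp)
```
[5, 8, 44, 46, 43]
(5, 1, 1)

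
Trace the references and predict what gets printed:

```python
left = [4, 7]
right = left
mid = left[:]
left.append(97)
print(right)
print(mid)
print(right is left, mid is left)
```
[4, 7, 97]
[4, 7]
True False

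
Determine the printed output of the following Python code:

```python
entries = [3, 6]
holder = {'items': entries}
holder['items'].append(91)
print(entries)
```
[3, 6, 91]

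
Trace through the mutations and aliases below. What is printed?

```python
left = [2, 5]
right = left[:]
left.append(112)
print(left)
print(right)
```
[2, 5, 112]
[2, 5]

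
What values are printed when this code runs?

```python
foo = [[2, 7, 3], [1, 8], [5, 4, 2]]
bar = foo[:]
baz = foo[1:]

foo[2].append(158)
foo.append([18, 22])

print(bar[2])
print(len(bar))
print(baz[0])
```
[5, 4, 2, 158]
3
[1, 8]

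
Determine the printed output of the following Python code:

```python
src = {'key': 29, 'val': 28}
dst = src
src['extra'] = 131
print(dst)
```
{'key': 29, 'val': 28, 'extra': 131}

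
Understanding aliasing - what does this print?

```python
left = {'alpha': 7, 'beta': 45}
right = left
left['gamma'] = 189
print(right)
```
{'alpha': 7, 'beta': 45, 'gamma': 189}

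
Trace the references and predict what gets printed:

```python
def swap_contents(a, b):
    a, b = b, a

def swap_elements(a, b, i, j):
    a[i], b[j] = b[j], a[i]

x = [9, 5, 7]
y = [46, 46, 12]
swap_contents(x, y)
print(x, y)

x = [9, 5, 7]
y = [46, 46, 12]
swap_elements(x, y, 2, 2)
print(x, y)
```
[9, 5, 7] [46, 46, 12]
[9, 5, 12] [46, 46, 7]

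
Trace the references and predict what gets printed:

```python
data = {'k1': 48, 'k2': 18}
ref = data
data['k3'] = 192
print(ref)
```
{'k1': 48, 'k2': 18, 'k3': 192}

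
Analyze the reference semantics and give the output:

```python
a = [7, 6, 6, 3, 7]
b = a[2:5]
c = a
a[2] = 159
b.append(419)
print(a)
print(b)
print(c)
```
[7, 6, 159, 3, 7]
[6, 3, 7, 419]
[7, 6, 159, 3, 7]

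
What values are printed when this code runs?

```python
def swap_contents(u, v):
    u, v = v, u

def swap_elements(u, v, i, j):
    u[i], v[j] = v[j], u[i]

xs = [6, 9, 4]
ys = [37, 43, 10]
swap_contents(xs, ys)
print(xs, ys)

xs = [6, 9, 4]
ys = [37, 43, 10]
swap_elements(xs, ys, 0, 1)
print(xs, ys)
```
[6, 9, 4] [37, 43, 10]
[43, 9, 4] [37, 6, 10]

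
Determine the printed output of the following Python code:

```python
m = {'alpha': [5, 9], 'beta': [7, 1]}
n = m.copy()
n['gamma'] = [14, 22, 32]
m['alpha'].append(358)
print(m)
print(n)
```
{'alpha': [5, 9, 358], 'beta': [7, 1]}
{'alpha': [5, 9, 358], 'beta': [7, 1], 'gamma': [14, 22, 32]}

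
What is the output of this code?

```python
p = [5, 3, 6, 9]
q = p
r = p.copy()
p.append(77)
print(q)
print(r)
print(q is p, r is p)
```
[5, 3, 6, 9, 77]
[5, 3, 6, 9]
True False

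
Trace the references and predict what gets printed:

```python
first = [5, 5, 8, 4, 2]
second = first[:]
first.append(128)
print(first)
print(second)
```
[5, 5, 8, 4, 2, 128]
[5, 5, 8, 4, 2]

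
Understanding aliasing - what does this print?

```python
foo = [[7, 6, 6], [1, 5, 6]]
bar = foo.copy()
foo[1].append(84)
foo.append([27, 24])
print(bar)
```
[[7, 6, 6], [1, 5, 6, 84]]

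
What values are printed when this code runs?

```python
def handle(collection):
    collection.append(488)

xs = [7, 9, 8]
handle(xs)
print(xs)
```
[7, 9, 8, 488]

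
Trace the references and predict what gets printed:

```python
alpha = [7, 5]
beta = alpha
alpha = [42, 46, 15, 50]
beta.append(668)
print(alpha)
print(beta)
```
[42, 46, 15, 50]
[7, 5, 668]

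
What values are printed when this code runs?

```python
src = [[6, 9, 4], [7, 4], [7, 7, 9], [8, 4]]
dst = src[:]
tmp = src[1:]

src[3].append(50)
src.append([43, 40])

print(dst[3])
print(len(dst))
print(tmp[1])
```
[8, 4, 50]
4
[7, 7, 9]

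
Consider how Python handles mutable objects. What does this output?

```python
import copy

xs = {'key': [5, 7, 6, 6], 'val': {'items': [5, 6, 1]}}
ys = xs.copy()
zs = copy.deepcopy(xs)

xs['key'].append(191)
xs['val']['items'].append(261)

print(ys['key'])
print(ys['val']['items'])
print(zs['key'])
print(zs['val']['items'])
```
[5, 7, 6, 6, 191]
[5, 6, 1, 261]
[5, 7, 6, 6]
[5, 6, 1]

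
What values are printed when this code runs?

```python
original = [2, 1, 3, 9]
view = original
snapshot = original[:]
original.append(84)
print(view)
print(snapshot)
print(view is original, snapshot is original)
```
[2, 1, 3, 9, 84]
[2, 1, 3, 9]
True False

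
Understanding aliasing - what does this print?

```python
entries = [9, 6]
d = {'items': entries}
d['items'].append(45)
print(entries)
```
[9, 6, 45]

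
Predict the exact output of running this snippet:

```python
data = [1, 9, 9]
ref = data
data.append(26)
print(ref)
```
[1, 9, 9, 26]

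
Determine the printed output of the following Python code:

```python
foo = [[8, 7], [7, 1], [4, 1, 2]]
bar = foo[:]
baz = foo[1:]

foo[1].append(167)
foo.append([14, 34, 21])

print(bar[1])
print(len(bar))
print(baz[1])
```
[7, 1, 167]
3
[4, 1, 2]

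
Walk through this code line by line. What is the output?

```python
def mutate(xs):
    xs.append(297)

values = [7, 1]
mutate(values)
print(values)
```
[7, 1, 297]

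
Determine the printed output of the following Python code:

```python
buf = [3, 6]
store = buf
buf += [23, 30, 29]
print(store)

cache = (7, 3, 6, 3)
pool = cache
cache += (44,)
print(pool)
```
[3, 6, 23, 30, 29]
(7, 3, 6, 3)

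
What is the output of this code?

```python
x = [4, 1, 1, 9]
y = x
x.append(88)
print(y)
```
[4, 1, 1, 9, 88]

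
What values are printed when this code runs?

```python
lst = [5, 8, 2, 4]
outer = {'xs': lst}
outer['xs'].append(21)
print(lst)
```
[5, 8, 2, 4, 21]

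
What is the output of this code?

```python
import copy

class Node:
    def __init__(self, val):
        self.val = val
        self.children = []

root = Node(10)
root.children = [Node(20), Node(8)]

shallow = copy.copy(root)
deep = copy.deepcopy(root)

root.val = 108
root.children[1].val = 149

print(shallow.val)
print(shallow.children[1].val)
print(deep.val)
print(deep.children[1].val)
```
10
149
10
8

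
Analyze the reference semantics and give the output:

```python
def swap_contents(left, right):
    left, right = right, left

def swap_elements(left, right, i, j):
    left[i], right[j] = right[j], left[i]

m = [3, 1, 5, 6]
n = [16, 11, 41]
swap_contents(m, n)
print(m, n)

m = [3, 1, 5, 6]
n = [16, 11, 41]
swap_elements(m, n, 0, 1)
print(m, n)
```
[3, 1, 5, 6] [16, 11, 41]
[11, 1, 5, 6] [16, 3, 41]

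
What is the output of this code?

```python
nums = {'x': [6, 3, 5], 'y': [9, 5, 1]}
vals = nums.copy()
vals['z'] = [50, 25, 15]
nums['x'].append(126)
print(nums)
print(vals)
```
{'x': [6, 3, 5, 126], 'y': [9, 5, 1]}
{'x': [6, 3, 5, 126], 'y': [9, 5, 1], 'z': [50, 25, 15]}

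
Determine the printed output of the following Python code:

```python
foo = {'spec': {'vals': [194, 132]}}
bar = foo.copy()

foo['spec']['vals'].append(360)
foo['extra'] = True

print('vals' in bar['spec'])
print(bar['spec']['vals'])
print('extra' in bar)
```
True
[194, 132, 360]
False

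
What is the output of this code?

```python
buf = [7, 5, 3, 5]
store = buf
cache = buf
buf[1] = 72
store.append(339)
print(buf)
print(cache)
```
[7, 72, 3, 5, 339]
[7, 72, 3, 5, 339]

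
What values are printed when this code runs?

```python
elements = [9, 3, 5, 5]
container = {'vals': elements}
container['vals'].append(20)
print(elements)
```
[9, 3, 5, 5, 20]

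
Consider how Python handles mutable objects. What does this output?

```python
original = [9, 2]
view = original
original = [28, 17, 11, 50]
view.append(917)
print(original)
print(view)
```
[28, 17, 11, 50]
[9, 2, 917]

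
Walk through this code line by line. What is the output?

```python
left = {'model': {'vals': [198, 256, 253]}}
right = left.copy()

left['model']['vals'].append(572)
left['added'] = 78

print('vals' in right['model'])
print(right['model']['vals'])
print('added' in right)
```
True
[198, 256, 253, 572]
False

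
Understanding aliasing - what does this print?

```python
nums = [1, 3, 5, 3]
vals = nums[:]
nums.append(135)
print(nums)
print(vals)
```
[1, 3, 5, 3, 135]
[1, 3, 5, 3]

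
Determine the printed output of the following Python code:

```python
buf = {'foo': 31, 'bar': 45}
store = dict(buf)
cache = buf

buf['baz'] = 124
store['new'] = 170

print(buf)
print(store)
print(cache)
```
{'foo': 31, 'bar': 45, 'baz': 124}
{'foo': 31, 'bar': 45, 'new': 170}
{'foo': 31, 'bar': 45, 'baz': 124}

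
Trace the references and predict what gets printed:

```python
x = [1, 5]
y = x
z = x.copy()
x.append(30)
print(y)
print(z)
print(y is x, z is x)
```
[1, 5, 30]
[1, 5]
True False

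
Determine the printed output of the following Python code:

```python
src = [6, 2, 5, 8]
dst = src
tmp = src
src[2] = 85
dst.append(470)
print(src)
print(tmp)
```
[6, 2, 85, 8, 470]
[6, 2, 85, 8, 470]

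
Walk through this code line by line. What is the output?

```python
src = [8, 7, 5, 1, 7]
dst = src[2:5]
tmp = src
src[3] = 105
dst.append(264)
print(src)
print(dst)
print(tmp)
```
[8, 7, 5, 105, 7]
[5, 1, 7, 264]
[8, 7, 5, 105, 7]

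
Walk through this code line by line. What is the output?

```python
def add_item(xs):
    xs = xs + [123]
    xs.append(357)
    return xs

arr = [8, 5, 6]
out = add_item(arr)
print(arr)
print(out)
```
[8, 5, 6]
[8, 5, 6, 123, 357]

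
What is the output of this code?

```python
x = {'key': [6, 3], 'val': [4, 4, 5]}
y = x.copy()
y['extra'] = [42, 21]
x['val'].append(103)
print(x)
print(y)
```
{'key': [6, 3], 'val': [4, 4, 5, 103]}
{'key': [6, 3], 'val': [4, 4, 5, 103], 'extra': [42, 21]}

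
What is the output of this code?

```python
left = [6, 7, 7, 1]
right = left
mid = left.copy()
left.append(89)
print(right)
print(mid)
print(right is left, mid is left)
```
[6, 7, 7, 1, 89]
[6, 7, 7, 1]
True False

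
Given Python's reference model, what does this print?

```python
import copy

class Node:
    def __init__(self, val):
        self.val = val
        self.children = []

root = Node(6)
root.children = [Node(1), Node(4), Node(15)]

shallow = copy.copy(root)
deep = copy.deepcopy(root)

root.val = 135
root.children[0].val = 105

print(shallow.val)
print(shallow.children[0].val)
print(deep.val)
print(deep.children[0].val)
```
6
105
6
1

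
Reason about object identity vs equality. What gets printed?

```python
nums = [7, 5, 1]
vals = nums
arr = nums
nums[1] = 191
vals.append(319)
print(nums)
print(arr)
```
[7, 191, 1, 319]
[7, 191, 1, 319]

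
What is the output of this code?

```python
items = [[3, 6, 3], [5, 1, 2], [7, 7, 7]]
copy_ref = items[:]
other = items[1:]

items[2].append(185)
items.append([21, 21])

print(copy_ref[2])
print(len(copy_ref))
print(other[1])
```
[7, 7, 7, 185]
3
[7, 7, 7, 185]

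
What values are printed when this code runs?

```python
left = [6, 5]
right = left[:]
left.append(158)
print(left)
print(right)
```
[6, 5, 158]
[6, 5]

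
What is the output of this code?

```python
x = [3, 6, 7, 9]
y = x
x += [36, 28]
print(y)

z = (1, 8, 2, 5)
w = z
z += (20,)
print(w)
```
[3, 6, 7, 9, 36, 28]
(1, 8, 2, 5)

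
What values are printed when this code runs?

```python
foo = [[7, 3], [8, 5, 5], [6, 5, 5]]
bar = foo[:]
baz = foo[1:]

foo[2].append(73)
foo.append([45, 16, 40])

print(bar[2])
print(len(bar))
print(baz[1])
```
[6, 5, 5, 73]
3
[6, 5, 5, 73]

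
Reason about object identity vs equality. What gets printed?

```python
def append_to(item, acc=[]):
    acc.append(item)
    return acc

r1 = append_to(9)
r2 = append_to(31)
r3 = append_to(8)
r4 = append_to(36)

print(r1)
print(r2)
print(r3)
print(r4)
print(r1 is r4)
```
[9, 31, 8, 36]
[9, 31, 8, 36]
[9, 31, 8, 36]
[9, 31, 8, 36]
True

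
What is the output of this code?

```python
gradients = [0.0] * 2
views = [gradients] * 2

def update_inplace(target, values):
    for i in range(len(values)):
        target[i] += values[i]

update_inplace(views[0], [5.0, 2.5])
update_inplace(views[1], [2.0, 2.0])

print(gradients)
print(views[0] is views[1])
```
[7.0, 4.5]
True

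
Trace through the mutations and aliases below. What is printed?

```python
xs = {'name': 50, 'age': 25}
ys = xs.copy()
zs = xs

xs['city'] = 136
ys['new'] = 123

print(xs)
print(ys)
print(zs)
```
{'name': 50, 'age': 25, 'city': 136}
{'name': 50, 'age': 25, 'new': 123}
{'name': 50, 'age': 25, 'city': 136}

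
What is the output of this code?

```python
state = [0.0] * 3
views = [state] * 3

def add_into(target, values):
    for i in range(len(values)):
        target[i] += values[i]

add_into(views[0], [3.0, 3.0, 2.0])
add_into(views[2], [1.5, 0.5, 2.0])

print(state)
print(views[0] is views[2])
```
[4.5, 3.5, 4.0]
True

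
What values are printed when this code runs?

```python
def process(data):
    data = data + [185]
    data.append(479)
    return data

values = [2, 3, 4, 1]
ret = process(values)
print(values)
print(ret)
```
[2, 3, 4, 1]
[2, 3, 4, 1, 185, 479]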